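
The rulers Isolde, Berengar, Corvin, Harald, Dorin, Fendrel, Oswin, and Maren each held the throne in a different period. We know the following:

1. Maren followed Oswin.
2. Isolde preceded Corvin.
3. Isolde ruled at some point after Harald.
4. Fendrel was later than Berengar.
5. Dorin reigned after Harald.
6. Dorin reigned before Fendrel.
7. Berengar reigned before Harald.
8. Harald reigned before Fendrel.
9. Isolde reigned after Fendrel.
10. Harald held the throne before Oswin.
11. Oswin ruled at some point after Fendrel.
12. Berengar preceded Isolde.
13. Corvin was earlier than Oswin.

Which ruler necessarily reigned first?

Berengar has a chain of constraints placing them before every other ruler, so Berengar must be first.

Berengar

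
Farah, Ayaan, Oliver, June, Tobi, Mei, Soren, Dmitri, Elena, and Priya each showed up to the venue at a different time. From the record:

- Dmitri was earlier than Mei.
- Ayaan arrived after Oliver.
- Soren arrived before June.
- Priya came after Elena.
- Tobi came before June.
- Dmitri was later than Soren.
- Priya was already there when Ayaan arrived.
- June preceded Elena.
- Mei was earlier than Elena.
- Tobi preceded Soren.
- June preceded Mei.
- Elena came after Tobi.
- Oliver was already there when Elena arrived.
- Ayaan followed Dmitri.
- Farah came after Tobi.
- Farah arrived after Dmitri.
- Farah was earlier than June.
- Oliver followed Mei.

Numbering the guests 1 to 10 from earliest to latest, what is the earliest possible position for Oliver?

Dmitri, Farah, June, Mei, Soren, and Tobi must all come before Oliver — 6 forced predecessors.
Nothing else is forced ahead of Oliver, so their earliest slot is position 6 + 1 = 7.

7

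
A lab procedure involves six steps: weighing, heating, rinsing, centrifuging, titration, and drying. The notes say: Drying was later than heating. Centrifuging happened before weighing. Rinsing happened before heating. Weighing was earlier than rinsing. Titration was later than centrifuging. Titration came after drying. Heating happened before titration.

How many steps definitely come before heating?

Directly stated before heating: rinsing.
Centrifuging reaches heating via centrifuging → weighing → rinsing → heating.
Weighing reaches heating via weighing → rinsing → heating.
No chain forces titration (or any of the others) ahead of heating.
That's centrifuging, rinsing, and weighing — 3 in all.

3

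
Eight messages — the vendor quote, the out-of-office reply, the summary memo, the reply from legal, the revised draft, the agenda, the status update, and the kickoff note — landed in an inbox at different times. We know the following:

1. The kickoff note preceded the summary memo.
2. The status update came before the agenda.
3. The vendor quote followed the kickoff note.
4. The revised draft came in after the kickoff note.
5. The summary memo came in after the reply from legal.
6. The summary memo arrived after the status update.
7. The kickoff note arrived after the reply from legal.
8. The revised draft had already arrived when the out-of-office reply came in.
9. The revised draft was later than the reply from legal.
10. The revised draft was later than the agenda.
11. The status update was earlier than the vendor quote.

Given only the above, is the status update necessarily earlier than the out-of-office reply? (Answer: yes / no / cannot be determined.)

yes

Chain the constraints: the status update → the agenda → the revised draft → the out-of-office reply. Each link is directly stated, so the status update comes before the out-of-office reply.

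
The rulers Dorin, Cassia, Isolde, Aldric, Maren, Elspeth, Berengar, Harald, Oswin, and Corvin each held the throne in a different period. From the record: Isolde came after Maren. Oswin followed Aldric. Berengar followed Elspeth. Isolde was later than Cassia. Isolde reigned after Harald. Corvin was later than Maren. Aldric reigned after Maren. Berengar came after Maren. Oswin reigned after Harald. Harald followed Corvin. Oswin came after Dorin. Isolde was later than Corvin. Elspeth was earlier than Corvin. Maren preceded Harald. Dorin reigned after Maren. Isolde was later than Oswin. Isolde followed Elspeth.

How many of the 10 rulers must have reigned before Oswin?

Directly stated before Oswin: Aldric, Dorin, and Harald.
Corvin reaches Oswin via Corvin → Harald → Oswin.
Elspeth reaches Oswin via Elspeth → Corvin → Harald → Oswin.
Maren reaches Oswin via Maren → Aldric → Oswin.
No chain forces Cassia (or any of the others) ahead of Oswin.
That's Aldric, Corvin, Dorin, Elspeth, Harald, and Maren — 6 in all.

6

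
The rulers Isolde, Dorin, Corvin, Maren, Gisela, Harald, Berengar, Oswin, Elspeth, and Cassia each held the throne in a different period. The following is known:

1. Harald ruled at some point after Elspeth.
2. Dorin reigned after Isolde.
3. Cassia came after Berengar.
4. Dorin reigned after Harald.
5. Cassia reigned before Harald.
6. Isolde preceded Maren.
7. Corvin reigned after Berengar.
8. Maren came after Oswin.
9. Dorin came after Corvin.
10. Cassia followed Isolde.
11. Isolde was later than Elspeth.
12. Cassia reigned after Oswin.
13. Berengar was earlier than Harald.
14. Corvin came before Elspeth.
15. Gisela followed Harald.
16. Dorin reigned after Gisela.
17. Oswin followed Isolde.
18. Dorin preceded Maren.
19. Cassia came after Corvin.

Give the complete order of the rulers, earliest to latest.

Berengar, Corvin, Elspeth, Isolde, Oswin, Cassia, Harald, Gisela, Dorin, Maren

The constraints fix every adjacent pair, so only one ordering works:
Berengar → Corvin → Elspeth → Isolde → Oswin → Cassia → Harald → Gisela → Dorin → Maren.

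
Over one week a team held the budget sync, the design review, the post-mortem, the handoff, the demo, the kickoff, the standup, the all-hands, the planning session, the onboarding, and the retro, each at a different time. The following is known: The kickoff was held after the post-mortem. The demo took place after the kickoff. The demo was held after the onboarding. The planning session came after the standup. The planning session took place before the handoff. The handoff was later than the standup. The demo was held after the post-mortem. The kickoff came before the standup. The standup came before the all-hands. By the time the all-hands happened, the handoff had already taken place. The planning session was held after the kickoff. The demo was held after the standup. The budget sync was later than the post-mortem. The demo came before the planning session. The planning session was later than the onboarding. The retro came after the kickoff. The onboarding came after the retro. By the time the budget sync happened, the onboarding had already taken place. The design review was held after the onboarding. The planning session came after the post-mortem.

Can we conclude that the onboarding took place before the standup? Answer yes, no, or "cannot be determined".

cannot be determined

No chain of stated constraints runs from the onboarding to the standup, and none runs from the standup to the onboarding either.
So the relative order of the onboarding and the standup is not fixed by the given facts.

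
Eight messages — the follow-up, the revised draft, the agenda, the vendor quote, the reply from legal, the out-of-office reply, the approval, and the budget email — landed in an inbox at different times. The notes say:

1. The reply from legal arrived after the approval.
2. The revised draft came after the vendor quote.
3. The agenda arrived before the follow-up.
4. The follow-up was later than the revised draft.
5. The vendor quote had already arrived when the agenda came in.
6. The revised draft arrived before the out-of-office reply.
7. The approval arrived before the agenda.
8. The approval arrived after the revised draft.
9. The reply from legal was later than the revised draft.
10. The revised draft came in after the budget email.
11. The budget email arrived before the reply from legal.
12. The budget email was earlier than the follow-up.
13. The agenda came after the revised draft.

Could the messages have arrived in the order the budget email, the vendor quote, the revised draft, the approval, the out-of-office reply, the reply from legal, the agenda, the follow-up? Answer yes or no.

yes

Check each stated constraint against the proposed order — e.g. the vendor quote is ahead of the agenda; the budget email is ahead of the follow-up. Every pair is in the required order; nothing is violated.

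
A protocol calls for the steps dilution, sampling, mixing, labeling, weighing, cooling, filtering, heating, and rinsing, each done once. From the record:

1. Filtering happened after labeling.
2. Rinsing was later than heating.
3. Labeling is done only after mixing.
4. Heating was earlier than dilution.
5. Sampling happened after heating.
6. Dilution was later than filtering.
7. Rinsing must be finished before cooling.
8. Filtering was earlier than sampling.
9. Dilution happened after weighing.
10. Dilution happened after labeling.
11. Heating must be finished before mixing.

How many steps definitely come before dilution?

5

Directly stated before dilution: filtering, heating, labeling, and weighing.
Mixing reaches dilution via mixing → labeling → dilution.
That's filtering, heating, labeling, mixing, and weighing — 5 in all.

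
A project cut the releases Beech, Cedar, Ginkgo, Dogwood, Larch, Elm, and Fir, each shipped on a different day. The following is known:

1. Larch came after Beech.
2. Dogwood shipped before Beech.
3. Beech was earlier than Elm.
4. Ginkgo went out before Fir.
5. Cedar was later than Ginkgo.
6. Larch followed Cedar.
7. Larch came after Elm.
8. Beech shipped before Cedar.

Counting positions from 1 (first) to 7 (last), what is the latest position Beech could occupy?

4

Beech must come before Cedar, Elm, and Larch — 3 releases forced after it.
Everything else can be placed before Beech in some valid order, so Beech can sit as late as position 7 − 3 = 4.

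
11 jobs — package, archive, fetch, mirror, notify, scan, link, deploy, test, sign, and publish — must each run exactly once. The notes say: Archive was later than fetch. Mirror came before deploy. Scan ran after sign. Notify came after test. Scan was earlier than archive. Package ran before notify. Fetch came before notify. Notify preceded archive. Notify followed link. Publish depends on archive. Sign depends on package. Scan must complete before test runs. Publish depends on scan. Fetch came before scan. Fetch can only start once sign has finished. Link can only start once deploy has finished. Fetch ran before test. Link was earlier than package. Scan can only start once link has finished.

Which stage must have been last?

publish

Every other stage has a chain of constraints placing it before publish, so publish is last.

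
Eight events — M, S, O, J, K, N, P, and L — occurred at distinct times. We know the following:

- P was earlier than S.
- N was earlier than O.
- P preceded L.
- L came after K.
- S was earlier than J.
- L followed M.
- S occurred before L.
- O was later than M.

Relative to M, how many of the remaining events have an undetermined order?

5

Forced after M: L and O.
That leaves J, K, N, P, and S with no forced order relative to M — 5.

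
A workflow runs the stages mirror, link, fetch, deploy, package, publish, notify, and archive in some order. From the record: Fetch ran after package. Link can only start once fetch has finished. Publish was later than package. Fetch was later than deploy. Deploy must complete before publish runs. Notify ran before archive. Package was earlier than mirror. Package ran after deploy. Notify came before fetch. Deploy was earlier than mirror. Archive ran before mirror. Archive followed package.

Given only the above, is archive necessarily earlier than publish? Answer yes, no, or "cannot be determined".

cannot be determined

No chain of stated constraints runs from archive to publish, and none runs from publish to archive either.
So the relative order of archive and publish is not fixed by the given facts.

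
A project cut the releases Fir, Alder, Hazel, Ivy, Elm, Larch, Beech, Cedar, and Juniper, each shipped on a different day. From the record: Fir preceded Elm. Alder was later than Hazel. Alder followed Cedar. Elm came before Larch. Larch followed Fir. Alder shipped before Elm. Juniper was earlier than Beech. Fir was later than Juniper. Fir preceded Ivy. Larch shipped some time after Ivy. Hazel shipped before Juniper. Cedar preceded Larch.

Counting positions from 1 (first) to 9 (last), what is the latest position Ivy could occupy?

Ivy must come before Larch — 1 release forced after it.
Everything else can be placed before Ivy in some valid order, so Ivy can sit as late as position 9 − 1 = 8.

8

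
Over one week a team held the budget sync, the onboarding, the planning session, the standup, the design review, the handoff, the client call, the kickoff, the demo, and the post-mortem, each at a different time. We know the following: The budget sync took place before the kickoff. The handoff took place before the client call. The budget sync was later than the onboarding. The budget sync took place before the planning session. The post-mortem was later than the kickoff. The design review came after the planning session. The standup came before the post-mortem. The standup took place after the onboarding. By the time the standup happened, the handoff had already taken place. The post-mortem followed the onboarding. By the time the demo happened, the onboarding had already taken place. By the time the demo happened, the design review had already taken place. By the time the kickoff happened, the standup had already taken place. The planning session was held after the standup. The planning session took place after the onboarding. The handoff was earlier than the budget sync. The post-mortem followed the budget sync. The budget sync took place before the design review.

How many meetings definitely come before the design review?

Directly stated before the design review: the budget sync and the planning session.
The handoff reaches the design review via the handoff → the budget sync → the design review.
The onboarding reaches the design review via the onboarding → the planning session → the design review.
The standup reaches the design review via the standup → the planning session → the design review.
No chain forces the kickoff (or any of the others) ahead of the design review.
That's the budget sync, the handoff, the onboarding, the planning session, and the standup — 5 in all.

5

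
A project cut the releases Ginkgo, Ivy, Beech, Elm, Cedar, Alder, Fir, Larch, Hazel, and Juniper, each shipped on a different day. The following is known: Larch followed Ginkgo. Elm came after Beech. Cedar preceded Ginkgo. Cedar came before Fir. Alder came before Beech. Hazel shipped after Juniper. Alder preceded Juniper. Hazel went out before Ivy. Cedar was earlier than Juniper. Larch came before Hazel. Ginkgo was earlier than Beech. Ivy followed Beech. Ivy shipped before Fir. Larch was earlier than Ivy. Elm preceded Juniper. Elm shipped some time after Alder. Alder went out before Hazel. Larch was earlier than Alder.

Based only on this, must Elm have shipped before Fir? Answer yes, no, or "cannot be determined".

Chain the constraints: Elm → Juniper → Hazel → Ivy → Fir. Each link is directly stated, so Elm comes before Fir.

yes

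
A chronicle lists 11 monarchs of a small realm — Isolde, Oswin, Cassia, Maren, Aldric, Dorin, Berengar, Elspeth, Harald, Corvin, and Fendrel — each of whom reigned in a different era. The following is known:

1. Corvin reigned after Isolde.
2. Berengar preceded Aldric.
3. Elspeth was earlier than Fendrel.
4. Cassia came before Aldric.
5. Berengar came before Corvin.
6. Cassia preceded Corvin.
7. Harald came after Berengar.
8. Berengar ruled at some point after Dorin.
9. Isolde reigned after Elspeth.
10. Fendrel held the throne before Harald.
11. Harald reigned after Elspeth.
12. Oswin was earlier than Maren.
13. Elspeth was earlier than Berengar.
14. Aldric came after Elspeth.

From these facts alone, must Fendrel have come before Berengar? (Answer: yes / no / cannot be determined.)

No chain of stated constraints runs from Fendrel to Berengar, and none runs from Berengar to Fendrel either.
So the relative order of Fendrel and Berengar is not fixed by the given facts.

cannot be determined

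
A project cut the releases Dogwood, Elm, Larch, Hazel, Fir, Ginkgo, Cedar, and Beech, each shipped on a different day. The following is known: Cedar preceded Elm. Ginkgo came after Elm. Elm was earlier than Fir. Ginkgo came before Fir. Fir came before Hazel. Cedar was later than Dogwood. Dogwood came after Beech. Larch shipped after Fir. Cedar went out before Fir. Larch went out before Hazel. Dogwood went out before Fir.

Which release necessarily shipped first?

Beech has a chain of constraints placing it before every other release, so Beech must be first.

Beech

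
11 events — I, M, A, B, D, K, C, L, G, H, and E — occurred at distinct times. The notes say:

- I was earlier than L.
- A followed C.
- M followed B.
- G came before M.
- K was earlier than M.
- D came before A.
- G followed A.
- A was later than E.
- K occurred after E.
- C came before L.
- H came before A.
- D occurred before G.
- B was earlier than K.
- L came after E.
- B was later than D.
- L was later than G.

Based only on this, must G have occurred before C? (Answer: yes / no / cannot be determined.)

Tracing the constraints gives C → A → G, so C must come before G.
That means G cannot be before C.

no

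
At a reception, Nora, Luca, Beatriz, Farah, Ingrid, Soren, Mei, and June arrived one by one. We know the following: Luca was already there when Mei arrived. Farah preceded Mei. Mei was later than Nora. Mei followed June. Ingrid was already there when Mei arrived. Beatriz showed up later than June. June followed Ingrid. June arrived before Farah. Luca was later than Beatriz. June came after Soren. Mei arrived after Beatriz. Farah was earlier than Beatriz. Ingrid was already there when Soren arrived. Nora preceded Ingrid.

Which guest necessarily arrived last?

Every other guest has a chain of constraints placing them before Mei, so Mei is last.

Mei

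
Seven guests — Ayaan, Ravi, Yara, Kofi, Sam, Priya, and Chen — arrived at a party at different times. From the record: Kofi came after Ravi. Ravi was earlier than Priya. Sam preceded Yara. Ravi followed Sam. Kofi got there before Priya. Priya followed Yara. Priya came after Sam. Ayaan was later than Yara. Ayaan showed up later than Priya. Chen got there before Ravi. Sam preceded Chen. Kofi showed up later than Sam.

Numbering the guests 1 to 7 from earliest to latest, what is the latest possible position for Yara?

Yara must come before Ayaan and Priya — 2 guests forced after them.
Everything else can be placed before Yara in some valid order, so Yara can sit as late as position 7 − 2 = 5.

5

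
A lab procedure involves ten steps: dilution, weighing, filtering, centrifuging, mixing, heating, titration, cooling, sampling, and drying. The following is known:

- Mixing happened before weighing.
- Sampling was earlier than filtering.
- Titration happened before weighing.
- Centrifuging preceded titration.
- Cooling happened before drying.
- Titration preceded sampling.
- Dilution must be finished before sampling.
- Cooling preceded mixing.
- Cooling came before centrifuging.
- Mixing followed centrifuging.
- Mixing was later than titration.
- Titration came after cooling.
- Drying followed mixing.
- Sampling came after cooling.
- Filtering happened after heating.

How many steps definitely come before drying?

Directly stated before drying: cooling and mixing.
Centrifuging reaches drying via centrifuging → mixing → drying.
Titration reaches drying via titration → mixing → drying.
No chain forces sampling (or any of the others) ahead of drying.
That's centrifuging, cooling, mixing, and titration — 4 in all.

4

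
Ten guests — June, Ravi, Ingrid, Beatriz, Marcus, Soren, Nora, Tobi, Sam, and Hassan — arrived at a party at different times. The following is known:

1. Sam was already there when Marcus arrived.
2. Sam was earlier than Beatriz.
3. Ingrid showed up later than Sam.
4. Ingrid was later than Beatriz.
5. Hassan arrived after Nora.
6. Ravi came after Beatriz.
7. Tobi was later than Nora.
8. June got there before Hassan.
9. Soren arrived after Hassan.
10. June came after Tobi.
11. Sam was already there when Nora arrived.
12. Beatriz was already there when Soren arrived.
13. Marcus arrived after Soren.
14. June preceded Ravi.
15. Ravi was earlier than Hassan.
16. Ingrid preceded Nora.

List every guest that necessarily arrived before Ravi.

Beatriz, Ingrid, June, Nora, Sam, Tobi

Directly stated before Ravi: Beatriz and June.
Ingrid reaches Ravi via Ingrid → Nora → Tobi → June → Ravi.
Nora reaches Ravi via Nora → Tobi → June → Ravi.
Sam reaches Ravi via Sam → Beatriz → Ravi.
Likewise Tobi reaches Ravi by chaining the stated constraints.
No chain forces Marcus (or any of the others) ahead of Ravi.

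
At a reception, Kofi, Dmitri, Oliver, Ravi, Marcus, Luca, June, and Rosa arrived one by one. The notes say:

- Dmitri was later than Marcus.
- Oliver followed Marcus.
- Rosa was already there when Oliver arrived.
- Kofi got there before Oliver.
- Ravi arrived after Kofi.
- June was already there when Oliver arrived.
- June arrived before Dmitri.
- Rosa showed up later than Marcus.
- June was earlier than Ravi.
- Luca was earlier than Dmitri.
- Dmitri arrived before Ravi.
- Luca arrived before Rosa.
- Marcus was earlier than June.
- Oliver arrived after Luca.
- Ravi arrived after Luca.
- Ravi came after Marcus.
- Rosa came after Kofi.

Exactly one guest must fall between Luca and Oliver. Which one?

Tracing the constraints gives Luca → Rosa → Oliver, so Rosa sits after Luca and before Oliver.
No other guest is forced both after Luca and before Oliver.

Rosa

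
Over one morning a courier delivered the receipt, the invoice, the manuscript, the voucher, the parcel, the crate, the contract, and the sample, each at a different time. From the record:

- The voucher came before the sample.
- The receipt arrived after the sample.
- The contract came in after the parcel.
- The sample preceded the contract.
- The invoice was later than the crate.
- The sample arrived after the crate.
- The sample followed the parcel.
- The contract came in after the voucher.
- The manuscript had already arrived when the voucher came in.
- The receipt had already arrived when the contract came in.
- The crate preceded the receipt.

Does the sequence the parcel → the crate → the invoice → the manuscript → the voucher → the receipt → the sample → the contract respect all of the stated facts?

The constraints require the sample before the receipt, but in the proposed sequence the receipt appears ahead of the sample. That one violation is enough.

no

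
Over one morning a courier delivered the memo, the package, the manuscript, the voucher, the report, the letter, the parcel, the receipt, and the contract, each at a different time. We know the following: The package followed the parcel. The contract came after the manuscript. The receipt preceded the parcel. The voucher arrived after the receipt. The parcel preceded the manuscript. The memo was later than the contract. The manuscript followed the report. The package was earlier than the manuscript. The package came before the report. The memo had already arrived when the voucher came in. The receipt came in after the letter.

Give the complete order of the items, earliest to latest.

The constraints fix every adjacent pair, so only one ordering works:
the letter → the receipt → the parcel → the package → the report → the manuscript → the contract → the memo → the voucher.

the letter, the receipt, the parcel, the package, the report, the manuscript, the contract, the memo, the voucher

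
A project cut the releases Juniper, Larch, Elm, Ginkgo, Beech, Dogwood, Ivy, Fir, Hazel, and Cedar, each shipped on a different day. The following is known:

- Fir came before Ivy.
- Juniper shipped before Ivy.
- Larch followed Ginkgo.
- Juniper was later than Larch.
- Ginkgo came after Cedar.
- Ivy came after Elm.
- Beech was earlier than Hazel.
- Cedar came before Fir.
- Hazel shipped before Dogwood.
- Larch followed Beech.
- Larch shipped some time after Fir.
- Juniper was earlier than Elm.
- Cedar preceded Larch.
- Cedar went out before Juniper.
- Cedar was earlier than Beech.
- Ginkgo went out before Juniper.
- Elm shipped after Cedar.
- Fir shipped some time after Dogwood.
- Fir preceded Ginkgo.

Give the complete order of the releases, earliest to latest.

The constraints fix every adjacent pair, so only one ordering works:
Cedar → Beech → Hazel → Dogwood → Fir → Ginkgo → Larch → Juniper → Elm → Ivy.

Cedar, Beech, Hazel, Dogwood, Fir, Ginkgo, Larch, Juniper, Elm, Ivy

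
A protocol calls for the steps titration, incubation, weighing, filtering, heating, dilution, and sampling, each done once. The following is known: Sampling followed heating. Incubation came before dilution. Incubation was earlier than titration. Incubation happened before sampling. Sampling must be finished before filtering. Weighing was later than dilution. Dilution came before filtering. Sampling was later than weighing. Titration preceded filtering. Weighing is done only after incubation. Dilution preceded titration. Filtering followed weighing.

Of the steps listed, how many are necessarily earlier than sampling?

Directly stated before sampling: heating, incubation, and weighing.
Dilution reaches sampling via dilution → weighing → sampling.
No chain forces filtering (or any of the others) ahead of sampling.
That's dilution, heating, incubation, and weighing — 4 in all.

4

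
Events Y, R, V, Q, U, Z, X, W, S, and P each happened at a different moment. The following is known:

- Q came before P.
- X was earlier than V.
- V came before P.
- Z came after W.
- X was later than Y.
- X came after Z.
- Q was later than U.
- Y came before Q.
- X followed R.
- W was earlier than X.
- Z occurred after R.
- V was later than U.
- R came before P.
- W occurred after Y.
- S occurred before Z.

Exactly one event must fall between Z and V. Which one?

X

Tracing the constraints gives Z → X → V, so X sits after Z and before V.
No other event is forced both after Z and before V.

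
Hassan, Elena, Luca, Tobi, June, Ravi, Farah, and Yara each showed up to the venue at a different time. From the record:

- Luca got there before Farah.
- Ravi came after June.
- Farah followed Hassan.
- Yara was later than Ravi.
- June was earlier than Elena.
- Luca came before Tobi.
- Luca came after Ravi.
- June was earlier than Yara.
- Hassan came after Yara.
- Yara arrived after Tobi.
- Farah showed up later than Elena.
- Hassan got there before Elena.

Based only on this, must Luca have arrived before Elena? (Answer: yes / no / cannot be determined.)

yes

Chain the constraints: Luca → Tobi → Yara → Hassan → Elena. Each link is directly stated, so Luca comes before Elena.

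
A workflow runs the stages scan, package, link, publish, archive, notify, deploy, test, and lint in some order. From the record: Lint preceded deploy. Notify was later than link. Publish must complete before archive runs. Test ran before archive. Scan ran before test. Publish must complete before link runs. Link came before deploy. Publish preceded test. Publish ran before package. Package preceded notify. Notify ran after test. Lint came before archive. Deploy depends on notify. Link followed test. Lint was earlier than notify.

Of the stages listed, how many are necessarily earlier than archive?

4

Directly stated before archive: lint, publish, and test.
Scan reaches archive via scan → test → archive.
No chain forces link (or any of the others) ahead of archive.
That's lint, publish, scan, and test — 4 in all.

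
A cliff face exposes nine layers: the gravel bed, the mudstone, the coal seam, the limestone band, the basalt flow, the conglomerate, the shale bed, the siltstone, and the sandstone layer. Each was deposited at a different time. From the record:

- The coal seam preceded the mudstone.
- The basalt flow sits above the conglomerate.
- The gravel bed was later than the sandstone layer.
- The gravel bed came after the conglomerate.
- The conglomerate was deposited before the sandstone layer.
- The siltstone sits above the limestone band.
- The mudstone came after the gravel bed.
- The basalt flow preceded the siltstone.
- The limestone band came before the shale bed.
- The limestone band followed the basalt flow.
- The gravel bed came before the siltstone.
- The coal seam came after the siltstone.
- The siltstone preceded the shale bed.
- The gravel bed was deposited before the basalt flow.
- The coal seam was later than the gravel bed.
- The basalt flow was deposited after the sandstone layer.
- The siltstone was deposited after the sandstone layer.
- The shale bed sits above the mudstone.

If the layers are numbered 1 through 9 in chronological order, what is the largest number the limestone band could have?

5

The limestone band must come before the coal seam, the mudstone, the shale bed, and the siltstone — 4 layers forced after it.
Everything else can be placed before the limestone band in some valid order, so the limestone band can sit as late as position 9 − 4 = 5.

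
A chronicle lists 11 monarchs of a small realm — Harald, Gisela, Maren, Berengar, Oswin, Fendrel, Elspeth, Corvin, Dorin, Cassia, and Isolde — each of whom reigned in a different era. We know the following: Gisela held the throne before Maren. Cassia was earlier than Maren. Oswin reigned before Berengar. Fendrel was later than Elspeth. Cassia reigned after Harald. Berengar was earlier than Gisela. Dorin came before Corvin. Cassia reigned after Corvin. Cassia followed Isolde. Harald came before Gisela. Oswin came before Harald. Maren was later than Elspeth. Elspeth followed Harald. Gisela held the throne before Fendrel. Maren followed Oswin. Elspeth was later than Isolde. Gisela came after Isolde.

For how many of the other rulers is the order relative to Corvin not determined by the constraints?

Forced before Corvin: Dorin; forced after Corvin: Cassia and Maren.
That leaves Berengar, Elspeth, Fendrel, Gisela, Harald, Isolde, and Oswin with no forced order relative to Corvin — 7.

7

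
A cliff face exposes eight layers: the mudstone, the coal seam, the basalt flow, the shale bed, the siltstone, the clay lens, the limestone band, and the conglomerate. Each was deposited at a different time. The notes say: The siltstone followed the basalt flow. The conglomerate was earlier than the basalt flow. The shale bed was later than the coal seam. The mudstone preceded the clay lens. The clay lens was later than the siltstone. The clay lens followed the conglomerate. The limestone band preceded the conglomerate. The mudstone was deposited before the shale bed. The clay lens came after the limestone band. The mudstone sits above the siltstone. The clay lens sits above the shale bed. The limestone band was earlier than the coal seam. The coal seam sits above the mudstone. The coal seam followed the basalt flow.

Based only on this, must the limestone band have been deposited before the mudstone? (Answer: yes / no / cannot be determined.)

yes

Chain the constraints: the limestone band → the conglomerate → the basalt flow → the siltstone → the mudstone. Each link is directly stated, so the limestone band comes before the mudstone.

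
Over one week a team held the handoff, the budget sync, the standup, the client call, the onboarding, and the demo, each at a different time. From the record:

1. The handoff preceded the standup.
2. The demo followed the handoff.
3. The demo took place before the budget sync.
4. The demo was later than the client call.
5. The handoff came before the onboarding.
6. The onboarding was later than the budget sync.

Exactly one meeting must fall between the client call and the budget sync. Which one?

the demo

Tracing the constraints gives the client call → the demo → the budget sync, so the demo sits after the client call and before the budget sync.
No other meeting is forced both after the client call and before the budget sync.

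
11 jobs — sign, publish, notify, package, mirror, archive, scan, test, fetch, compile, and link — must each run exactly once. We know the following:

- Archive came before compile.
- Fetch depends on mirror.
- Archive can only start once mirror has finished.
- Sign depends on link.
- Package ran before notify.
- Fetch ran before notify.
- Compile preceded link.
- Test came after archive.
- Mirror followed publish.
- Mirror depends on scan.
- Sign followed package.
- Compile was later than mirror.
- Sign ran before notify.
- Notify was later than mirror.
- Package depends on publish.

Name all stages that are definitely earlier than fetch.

Directly stated before fetch: mirror.
Publish reaches fetch via publish → mirror → fetch.
Scan reaches fetch via scan → mirror → fetch.
No chain forces archive (or any of the others) ahead of fetch.

mirror, publish, scan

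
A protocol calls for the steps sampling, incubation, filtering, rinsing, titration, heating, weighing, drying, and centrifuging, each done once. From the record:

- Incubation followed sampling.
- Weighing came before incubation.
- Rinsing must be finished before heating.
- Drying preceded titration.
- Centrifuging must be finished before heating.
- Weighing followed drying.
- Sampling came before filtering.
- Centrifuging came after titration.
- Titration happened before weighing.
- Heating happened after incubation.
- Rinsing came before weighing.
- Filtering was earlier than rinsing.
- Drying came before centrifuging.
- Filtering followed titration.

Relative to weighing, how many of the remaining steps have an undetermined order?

1

Forced before weighing: drying, filtering, rinsing, sampling, and titration; forced after weighing: heating and incubation.
That leaves centrifuging with no forced order relative to weighing — 1.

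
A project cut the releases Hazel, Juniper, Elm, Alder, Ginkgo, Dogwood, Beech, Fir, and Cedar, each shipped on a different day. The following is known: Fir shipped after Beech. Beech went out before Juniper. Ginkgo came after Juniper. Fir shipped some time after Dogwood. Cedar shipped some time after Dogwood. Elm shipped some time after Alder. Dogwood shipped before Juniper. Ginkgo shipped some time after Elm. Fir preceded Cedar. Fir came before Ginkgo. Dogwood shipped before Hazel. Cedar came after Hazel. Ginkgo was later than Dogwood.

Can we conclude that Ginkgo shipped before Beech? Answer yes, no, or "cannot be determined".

Tracing the constraints gives Beech → Juniper → Ginkgo, so Beech must come before Ginkgo.
That means Ginkgo cannot be before Beech.

no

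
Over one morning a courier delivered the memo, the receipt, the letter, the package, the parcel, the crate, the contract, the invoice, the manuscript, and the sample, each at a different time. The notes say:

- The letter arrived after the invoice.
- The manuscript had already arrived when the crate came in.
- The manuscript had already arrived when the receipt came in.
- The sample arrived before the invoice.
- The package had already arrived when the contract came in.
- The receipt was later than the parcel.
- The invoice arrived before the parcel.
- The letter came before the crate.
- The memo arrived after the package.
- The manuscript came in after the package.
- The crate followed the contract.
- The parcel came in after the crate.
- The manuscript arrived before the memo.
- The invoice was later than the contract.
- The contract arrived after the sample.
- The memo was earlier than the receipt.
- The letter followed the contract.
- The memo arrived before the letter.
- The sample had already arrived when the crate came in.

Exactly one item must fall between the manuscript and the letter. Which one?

the memo

Tracing the constraints gives the manuscript → the memo → the letter, so the memo sits after the manuscript and before the letter.
No other item is forced both after the manuscript and before the letter.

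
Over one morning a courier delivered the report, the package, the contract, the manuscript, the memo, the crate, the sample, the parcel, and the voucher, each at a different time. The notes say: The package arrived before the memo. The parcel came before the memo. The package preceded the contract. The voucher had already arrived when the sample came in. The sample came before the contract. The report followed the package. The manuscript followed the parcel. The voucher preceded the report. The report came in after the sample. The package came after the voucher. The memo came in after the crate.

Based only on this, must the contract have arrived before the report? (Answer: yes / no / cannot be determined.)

No chain of stated constraints runs from the contract to the report, and none runs from the report to the contract either.
So the relative order of the contract and the report is not fixed by the given facts.

cannot be determined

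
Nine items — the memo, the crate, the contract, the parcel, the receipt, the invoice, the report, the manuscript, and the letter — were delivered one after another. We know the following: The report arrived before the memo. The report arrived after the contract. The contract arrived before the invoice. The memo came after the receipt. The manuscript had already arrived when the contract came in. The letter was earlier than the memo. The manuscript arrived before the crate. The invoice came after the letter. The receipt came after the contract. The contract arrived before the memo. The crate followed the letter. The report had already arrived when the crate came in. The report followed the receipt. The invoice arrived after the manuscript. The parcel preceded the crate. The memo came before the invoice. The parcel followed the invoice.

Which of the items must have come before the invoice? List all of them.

the contract, the letter, the manuscript, the memo, the receipt, the report

Directly stated before the invoice: the contract, the letter, the manuscript, and the memo.
The receipt reaches the invoice via the receipt → the memo → the invoice.
The report reaches the invoice via the report → the memo → the invoice.
No chain forces the crate (or any of the others) ahead of the invoice.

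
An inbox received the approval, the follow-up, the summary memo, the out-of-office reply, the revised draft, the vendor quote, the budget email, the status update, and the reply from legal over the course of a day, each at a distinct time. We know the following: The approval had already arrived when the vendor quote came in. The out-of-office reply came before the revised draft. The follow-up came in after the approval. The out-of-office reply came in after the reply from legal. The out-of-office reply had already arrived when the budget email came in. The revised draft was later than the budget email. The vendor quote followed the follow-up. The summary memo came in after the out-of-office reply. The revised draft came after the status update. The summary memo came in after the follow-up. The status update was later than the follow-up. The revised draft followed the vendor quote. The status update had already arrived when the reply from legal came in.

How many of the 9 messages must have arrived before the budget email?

5

Directly stated before the budget email: the out-of-office reply.
The approval reaches the budget email via the approval → the follow-up → the status update → the reply from legal → the out-of-office reply → the budget email.
The follow-up reaches the budget email via the follow-up → the status update → the reply from legal → the out-of-office reply → the budget email.
The reply from legal reaches the budget email via the reply from legal → the out-of-office reply → the budget email.
Likewise the status update reaches the budget email by chaining the stated constraints.
That's the approval, the follow-up, the out-of-office reply, the reply from legal, and the status update — 5 in all.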